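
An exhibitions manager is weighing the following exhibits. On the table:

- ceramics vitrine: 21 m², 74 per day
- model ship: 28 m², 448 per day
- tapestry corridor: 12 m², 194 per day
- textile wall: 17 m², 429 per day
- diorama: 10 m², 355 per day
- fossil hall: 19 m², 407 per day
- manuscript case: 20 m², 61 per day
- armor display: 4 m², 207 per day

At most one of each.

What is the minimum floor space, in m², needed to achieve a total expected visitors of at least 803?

31

Look for the lowest-floor combination reaching 803.
textile wall + diorama + armor display: 991 expected visitors at 31 m².
Any bundle with less than 31 m² falls short of 803.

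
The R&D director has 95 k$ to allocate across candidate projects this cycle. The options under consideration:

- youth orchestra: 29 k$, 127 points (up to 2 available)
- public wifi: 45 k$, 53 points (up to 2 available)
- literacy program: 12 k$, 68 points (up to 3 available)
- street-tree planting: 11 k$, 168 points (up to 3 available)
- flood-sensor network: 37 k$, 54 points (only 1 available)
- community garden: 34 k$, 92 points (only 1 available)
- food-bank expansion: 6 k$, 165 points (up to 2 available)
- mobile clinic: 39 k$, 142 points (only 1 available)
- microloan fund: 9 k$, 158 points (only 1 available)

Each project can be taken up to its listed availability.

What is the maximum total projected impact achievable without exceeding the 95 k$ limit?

Best packing: 3×literacy program + 3×street-tree planting + 2×food-bank expansion + microloan fund — 90 k$, 1196 total.
Nothing else within 95 k$ beats 1196.

1196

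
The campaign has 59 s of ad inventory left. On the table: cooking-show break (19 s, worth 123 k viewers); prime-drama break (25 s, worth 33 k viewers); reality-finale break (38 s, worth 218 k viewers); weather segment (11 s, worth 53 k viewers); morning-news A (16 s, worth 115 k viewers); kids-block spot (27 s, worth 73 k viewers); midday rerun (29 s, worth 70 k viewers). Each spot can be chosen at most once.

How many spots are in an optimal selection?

2

Best achievable expected reach is 341.
For example cooking-show break + reality-finale break achieves it, using 57 s.
Every optimal selection uses 2 spots.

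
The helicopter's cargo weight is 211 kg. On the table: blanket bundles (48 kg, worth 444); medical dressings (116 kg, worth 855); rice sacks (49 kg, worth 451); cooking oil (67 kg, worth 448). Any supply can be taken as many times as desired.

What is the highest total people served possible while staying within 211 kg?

1804

Greedy by ratio would take 4×blanket bundles: 192 kg used, total 1776.
The 192 kg tied up in 4×blanket bundles is better spent on 4×rice sacks — total rises to 1804 (196 kg).
No other feasible combination exceeds 1804.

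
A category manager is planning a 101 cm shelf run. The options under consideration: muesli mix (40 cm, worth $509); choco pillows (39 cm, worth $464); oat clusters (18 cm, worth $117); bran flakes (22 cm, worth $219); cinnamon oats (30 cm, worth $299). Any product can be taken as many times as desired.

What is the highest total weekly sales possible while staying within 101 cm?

1192

Ranking by ratio (weekly sales/cm): muesli mix 12.72, choco pillows 11.90, cinnamon oats 9.97, bran flakes 9.95.
Taking the top-ratio products first gives 2×muesli mix + oat clusters for 1135 (98 cm).
The 58 cm tied up in muesli mix and oat clusters is better spent on choco pillows + bran flakes — total rises to 1192 (101 cm).
Nothing else within 101 cm beats 1192.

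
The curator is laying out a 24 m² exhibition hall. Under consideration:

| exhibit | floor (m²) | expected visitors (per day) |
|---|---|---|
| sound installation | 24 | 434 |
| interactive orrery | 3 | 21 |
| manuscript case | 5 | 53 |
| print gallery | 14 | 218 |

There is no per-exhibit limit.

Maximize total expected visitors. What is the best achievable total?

434

Best packing: sound installation — 24 m², 434 total.
Nothing else within 24 m² beats 434.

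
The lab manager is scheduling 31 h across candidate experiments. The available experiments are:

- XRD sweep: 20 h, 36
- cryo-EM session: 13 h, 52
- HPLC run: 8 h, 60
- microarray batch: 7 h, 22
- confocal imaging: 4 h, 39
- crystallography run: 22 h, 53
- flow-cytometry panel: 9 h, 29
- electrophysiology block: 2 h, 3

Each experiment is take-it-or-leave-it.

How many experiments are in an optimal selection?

Optimal total is 154.
cryo-EM session + HPLC run + confocal imaging + electrophysiology block hits 154 at 27 h.
Any selection reaching 154 contains exactly 4 experiments.

4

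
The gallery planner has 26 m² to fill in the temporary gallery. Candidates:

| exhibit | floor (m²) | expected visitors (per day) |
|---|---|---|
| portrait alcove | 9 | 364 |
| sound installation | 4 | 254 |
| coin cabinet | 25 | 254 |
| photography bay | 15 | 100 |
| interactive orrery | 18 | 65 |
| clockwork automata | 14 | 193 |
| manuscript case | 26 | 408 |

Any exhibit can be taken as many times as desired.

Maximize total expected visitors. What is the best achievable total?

Taking 6×sound installation: 24 m² used, 1524 in expected visitors.
Nothing else within 26 m² beats 1524.

1524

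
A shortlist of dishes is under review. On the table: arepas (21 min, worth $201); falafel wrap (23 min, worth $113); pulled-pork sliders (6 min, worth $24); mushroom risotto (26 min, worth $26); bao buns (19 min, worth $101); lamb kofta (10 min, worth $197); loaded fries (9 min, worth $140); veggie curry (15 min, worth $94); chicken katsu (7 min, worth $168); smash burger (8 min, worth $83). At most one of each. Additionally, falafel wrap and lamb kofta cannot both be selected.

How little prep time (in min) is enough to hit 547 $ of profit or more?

34

Minimise min subject to total profit ≥ 547.
lamb kofta + loaded fries + chicken katsu + smash burger: 588 profit at 34 min.
No combination under 34 min hits 547.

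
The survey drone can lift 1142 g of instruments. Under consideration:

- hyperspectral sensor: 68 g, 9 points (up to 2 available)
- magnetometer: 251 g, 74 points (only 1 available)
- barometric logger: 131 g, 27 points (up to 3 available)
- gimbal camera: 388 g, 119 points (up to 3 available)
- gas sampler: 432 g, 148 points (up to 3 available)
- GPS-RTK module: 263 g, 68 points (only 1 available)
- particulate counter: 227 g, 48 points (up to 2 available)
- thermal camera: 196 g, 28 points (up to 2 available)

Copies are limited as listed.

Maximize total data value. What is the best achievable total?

Taking magnetometer + 2×gas sampler: 1115 g used, 370 in data value.
No other feasible combination exceeds 370.

370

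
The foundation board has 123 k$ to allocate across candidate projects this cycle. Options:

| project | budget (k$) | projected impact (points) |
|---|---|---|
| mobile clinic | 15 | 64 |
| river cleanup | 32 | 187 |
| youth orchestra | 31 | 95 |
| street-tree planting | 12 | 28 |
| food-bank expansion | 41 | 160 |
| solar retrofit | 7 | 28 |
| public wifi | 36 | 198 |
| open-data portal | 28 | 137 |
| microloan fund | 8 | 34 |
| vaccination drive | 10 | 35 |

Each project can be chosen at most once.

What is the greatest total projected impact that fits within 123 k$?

621

Density check — river cleanup 5.84, public wifi 5.50, open-data portal 4.89 are the best per k$.
The ratio heuristic lands on mobile clinic + river cleanup + public wifi + open-data portal + microloan fund (620) but leaves 4 k$ idle.
The 8 k$ tied up in microloan fund is better spent on vaccination drive — total rises to 621 (121 k$).
Runner-up mobile clinic + river cleanup + public wifi + open-data portal + microloan fund tops out at 620.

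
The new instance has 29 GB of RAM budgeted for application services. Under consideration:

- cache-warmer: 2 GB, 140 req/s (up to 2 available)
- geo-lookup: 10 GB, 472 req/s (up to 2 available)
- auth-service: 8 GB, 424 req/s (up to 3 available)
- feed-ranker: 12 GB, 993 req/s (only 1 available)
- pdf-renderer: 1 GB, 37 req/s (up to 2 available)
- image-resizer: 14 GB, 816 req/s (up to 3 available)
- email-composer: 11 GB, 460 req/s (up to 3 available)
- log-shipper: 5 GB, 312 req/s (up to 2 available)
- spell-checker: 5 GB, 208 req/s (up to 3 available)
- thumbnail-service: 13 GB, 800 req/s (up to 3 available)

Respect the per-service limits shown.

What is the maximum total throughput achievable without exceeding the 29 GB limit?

By throughput per GB: feed-ranker 82.75, cache-warmer 70.00, log-shipper 62.40 lead.
Taking the top-ratio services first gives 2×cache-warmer + feed-ranker + 2×pdf-renderer + 2×log-shipper for 1971 (28 GB).
Dropping 2×pdf-renderer and 2×log-shipper frees 12 GB; slotting in thumbnail-service (13 GB) lifts the total to 2073 at 29 GB.
That's the maximum — no swap from here does better than 2073.

2073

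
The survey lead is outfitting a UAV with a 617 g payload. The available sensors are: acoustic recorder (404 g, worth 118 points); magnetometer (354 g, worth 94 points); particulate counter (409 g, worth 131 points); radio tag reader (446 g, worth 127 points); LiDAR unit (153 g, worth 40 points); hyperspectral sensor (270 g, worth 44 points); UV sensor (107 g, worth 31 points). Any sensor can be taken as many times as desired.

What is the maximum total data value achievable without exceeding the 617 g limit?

171

Ranking by ratio (data value/g): particulate counter 0.32, acoustic recorder 0.29, UV sensor 0.29, radio tag reader 0.28.
Filling by ratio: particulate counter + UV sensor for 162, with 101 g left unused.
The 107 g tied up in UV sensor is better spent on LiDAR unit — total rises to 171 (562 g).
No other feasible combination exceeds 171.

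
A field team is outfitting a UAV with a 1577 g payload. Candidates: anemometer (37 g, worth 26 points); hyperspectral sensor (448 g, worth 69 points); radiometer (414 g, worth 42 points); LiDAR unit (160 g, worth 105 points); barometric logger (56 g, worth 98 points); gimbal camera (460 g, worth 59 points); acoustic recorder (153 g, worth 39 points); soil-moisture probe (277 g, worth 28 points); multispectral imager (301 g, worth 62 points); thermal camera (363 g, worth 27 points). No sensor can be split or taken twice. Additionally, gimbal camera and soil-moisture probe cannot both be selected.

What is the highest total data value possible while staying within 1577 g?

441

By data value per g: barometric logger 1.75, anemometer 0.70, LiDAR unit 0.66 lead.
Anemometer + hyperspectral sensor + radiometer + LiDAR unit + barometric logger + acoustic recorder + multispectral imager uses 1569 of the 1577 g and totals 441.
Every other selection either busts 1577 g or breaks a pairing rule or fails to beat 441.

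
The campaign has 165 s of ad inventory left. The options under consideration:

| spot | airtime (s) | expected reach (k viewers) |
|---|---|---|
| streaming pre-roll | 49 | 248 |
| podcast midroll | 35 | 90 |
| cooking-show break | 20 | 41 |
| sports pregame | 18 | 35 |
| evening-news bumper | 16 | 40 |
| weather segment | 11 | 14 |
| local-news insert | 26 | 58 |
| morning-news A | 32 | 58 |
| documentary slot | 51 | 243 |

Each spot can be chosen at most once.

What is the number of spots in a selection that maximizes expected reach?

Best achievable expected reach is 639.
streaming pre-roll + podcast midroll + local-news insert + documentary slot hits 639 at 161 s.
All optima have 4 spots.

4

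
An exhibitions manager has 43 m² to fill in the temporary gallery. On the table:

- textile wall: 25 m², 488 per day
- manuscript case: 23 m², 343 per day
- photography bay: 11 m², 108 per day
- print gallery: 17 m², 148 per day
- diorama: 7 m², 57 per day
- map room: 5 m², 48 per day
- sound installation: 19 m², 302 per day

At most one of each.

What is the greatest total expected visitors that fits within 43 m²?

653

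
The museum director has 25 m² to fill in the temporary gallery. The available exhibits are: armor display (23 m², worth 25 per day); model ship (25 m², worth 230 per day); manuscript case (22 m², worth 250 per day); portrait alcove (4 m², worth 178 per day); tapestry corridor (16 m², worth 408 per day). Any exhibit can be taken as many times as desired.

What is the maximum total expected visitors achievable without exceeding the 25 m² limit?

The ratio ordering already packs tightly: 6×portrait alcove, 24 m², 1068.
That's the maximum — no swap from here does better than 1068.

1068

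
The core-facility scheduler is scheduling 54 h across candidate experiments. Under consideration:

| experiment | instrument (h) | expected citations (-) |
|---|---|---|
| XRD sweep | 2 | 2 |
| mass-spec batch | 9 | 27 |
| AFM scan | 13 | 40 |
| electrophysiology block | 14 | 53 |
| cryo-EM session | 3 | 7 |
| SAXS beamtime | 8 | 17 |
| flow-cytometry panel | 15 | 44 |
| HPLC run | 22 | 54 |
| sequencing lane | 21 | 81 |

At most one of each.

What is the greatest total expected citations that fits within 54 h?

185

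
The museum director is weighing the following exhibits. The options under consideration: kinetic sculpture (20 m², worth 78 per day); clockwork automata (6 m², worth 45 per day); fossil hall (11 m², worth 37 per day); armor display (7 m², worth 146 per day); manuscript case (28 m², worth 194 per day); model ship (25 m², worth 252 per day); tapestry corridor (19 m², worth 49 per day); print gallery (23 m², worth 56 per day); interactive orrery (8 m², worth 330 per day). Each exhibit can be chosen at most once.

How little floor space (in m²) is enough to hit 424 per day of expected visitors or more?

15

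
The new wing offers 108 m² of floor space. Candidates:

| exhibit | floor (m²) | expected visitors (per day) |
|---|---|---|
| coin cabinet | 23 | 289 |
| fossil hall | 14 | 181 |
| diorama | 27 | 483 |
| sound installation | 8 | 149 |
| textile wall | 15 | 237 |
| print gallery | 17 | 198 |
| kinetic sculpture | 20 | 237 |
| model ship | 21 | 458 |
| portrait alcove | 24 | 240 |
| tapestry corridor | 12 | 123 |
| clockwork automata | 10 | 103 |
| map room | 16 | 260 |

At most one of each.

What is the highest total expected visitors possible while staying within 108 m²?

1824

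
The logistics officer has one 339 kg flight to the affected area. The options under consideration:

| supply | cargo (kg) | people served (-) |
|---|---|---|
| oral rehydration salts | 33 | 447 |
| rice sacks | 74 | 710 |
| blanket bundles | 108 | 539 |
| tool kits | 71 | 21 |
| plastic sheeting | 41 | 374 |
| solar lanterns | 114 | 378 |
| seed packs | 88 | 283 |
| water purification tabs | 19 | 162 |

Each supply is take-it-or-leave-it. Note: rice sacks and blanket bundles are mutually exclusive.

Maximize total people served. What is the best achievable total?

Taking oral rehydration salts + rice sacks + plastic sheeting + solar lanterns + water purification tabs: 281 kg used, 2071 in people served.
The closest alternative, oral rehydration salts + rice sacks + tool kits + plastic sheeting + seed packs + water purification tabs, reaches only 1997.

2071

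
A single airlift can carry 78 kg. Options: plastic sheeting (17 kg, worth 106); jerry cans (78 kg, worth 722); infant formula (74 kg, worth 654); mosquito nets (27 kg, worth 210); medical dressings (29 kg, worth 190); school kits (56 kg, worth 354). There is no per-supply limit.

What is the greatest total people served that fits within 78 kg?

722

Best packing: jerry cans — 78 kg, 722 total.
Every other selection either busts 78 kg or fails to beat 722.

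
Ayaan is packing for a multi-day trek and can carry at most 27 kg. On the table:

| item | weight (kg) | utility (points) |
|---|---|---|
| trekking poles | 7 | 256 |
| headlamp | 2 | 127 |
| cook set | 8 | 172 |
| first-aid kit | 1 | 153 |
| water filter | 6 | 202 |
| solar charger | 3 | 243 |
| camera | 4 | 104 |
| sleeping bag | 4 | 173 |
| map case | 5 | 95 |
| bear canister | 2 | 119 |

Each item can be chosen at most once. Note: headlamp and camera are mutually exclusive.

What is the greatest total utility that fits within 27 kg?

By utility per kg: first-aid kit 153.00, solar charger 81.00, headlamp 63.50, bear canister 59.50 lead.
Best packing: trekking poles + headlamp + first-aid kit + water filter + solar charger + sleeping bag + bear canister — 25 kg, 1273 total.
Runner-up trekking poles + first-aid kit + water filter + solar charger + camera + sleeping bag + bear canister tops out at 1250.

1273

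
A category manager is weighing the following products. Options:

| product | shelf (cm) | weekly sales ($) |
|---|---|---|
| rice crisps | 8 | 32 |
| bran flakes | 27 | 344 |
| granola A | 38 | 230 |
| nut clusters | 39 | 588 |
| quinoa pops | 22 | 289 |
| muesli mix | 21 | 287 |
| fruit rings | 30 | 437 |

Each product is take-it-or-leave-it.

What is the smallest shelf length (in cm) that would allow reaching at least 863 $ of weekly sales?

Minimise cm subject to total weekly sales ≥ 863.
nut clusters + muesli mix: 875 weekly sales at 60 cm.
No combination under 60 cm hits 863.

60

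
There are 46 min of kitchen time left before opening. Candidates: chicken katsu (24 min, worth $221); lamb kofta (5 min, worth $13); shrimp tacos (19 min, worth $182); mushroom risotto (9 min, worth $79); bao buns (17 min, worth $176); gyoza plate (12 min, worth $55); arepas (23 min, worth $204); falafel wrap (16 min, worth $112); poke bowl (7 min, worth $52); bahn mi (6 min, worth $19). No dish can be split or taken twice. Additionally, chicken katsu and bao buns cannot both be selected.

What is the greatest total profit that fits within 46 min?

By profit per min: bao buns 10.35, shrimp tacos 9.58, chicken katsu 9.21 lead.
The ratio ordering already packs tightly: shrimp tacos + mushroom risotto + bao buns, 45 min, 437.
An exhaustive check of the 1024 subsets confirms 437.

437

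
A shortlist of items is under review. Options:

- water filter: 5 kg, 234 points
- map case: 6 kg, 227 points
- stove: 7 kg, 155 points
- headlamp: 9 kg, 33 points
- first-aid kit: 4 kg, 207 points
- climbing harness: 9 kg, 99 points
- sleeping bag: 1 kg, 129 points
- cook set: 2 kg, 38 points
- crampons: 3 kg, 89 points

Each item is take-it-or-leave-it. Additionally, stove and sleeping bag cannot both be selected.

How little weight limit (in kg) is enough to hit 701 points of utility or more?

Need the lightest bundle worth ≥ 701.
water filter + map case + first-aid kit + sleeping bag: 797 utility at 16 kg.
Any bundle with less than 16 kg falls short of 701.

16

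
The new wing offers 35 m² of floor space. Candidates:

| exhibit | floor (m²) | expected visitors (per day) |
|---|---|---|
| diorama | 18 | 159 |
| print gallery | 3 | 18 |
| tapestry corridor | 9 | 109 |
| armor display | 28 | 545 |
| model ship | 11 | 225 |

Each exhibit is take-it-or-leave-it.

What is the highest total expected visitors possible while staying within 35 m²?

563

Greedy by ratio would take print gallery + tapestry corridor + model ship: 23 m² used, total 352.
Dropping tapestry corridor and model ship frees 20 m²; slotting in armor display (28 m²) lifts the total to 563 at 31 m².
Every other selection either busts 35 m² or fails to beat 563.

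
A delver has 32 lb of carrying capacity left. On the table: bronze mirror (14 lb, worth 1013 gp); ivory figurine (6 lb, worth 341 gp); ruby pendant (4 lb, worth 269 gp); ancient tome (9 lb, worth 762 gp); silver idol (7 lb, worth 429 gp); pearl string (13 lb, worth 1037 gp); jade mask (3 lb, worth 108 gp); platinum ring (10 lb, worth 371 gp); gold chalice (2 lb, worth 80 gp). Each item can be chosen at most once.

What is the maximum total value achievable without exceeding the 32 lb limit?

2409

Best packing: ivory figurine + ruby pendant + ancient tome + pearl string — 32 lb, 2409 total.
That's the maximum — no swap from here does better than 2409.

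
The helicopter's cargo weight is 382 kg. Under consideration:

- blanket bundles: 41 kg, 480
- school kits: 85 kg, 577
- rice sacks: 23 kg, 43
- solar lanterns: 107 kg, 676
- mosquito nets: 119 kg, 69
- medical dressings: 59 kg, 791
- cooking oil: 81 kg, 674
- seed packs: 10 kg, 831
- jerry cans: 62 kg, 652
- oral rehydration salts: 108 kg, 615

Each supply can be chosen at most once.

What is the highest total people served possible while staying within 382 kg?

Ranking by ratio (people served/kg): seed packs 83.10, medical dressings 13.41, blanket bundles 11.71.
Filling by ratio: blanket bundles + school kits + rice sacks + medical dressings + cooking oil + seed packs + jerry cans for 4048, with 21 kg left unused.
Dropping school kits and rice sacks frees 108 kg; slotting in solar lanterns (107 kg) lifts the total to 4104 at 360 kg.
The spare 22 kg is too small for any remaining supply, and no exchange beats 4104.

4104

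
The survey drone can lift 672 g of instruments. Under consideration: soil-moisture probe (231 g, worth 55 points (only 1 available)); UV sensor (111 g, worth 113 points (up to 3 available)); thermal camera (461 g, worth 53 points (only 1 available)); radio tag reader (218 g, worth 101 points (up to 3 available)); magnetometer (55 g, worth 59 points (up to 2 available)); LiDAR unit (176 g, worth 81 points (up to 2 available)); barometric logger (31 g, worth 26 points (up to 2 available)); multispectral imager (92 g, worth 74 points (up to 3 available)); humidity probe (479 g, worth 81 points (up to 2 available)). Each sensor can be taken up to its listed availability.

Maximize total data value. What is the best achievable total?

631

Ranking by ratio (data value/g): magnetometer 1.07, UV sensor 1.02, barometric logger 0.84, multispectral imager 0.80.
Taking the top-ratio sensors first gives 3×UV sensor + 2×magnetometer + 2×barometric logger + multispectral imager for 583 (597 g).
Replace barometric logger with multispectral imager: the trade gains 48 net, giving 631 at 658 g.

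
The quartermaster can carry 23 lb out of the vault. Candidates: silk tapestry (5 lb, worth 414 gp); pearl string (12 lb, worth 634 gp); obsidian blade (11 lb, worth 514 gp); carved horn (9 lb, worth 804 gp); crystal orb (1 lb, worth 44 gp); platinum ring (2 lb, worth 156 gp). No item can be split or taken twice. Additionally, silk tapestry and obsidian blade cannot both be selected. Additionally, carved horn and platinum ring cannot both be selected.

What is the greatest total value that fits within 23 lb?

Ranking by ratio (value/lb): carved horn 89.33, silk tapestry 82.80, platinum ring 78.00.
Taking pearl string + carved horn + crystal orb: 22 lb used, 1482 in value.
Next best is pearl string + carved horn at 1438 (21 lb) — short by 44.

1482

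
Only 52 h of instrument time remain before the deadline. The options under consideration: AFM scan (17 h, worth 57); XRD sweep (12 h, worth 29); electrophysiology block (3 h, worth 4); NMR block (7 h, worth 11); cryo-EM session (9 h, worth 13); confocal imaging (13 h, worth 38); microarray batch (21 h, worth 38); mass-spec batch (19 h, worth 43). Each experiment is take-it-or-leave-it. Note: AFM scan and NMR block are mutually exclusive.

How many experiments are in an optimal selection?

4

Optimal total is 142.
One optimal bundle: AFM scan + electrophysiology block + confocal imaging + mass-spec batch (52 h).
All optima have 4 experiments.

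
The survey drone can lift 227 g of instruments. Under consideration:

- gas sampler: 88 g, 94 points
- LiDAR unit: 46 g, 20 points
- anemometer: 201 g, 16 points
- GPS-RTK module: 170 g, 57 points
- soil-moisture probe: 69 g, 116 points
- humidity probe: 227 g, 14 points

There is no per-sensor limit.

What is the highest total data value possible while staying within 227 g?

3×soil-moisture probe uses 207 of the 227 g and totals 348.
That's the maximum — no swap from here does better than 348.

348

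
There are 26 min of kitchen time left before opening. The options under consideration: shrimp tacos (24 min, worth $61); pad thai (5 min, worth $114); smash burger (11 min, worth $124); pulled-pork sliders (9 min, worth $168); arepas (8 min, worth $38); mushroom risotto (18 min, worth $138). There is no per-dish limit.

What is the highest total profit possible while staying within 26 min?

570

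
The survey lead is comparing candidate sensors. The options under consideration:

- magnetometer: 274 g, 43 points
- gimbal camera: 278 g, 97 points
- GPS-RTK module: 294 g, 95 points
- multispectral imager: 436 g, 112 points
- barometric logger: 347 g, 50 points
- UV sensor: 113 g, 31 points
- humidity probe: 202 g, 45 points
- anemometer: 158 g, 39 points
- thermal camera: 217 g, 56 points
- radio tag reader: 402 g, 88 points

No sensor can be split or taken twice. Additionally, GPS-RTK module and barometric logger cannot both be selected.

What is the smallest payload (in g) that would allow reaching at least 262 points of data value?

843

Need the lightest bundle worth ≥ 262.
gimbal camera + GPS-RTK module + UV sensor + anemometer: 262 data value at 843 g.
Below 843 g the best achievable stays under 262.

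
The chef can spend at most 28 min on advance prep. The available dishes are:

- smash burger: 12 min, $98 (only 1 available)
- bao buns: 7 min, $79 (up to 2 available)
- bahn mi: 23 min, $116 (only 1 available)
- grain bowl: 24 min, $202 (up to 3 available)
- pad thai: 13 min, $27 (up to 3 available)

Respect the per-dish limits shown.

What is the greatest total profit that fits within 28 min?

Taking smash burger + 2×bao buns: 26 min used, 256 in profit.

256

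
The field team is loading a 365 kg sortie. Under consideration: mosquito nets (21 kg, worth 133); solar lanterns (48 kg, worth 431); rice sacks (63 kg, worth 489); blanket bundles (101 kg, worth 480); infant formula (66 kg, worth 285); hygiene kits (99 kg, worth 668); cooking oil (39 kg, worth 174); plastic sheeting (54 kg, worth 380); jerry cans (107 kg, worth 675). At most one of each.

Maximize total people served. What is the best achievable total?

A density-first pass picks mosquito nets + solar lanterns + rice sacks + hygiene kits + cooking oil + plastic sheeting — 2275 at 324 kg.
Dropping mosquito nets and cooking oil frees 60 kg; slotting in blanket bundles (101 kg) lifts the total to 2448 at 365 kg.

2448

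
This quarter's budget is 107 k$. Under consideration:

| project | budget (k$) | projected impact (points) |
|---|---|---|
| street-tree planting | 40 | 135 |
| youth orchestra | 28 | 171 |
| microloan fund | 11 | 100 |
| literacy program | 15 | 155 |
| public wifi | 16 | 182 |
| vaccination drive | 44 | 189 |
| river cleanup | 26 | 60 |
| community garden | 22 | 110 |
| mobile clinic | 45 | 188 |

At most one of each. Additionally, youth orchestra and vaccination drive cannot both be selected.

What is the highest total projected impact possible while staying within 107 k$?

Best packing: youth orchestra + microloan fund + literacy program + public wifi + community garden — 92 k$, 718 total.

718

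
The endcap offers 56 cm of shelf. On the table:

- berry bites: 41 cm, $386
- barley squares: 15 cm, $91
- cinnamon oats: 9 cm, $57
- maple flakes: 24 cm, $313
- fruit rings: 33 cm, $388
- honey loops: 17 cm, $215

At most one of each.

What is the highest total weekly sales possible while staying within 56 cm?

619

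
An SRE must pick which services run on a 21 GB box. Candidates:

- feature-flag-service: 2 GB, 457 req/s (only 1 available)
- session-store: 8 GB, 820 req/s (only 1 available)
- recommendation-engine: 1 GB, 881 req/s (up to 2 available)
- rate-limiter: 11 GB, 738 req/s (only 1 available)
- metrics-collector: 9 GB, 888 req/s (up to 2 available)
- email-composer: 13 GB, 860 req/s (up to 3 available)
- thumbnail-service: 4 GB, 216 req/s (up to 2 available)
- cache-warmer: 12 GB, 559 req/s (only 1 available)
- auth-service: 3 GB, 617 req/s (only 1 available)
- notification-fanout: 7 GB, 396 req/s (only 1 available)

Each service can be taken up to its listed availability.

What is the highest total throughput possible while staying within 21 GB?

By throughput per GB: recommendation-engine 881.00, feature-flag-service 228.50, auth-service 205.67, session-store 102.50 lead.
Greedy by ratio would take feature-flag-service + session-store + 2×recommendation-engine + thumbnail-service + auth-service: 19 GB used, total 3872.
Replace session-store with metrics-collector: the trade gains 68 net, giving 3940 at 20 GB.
No other feasible combination exceeds 3940.

3940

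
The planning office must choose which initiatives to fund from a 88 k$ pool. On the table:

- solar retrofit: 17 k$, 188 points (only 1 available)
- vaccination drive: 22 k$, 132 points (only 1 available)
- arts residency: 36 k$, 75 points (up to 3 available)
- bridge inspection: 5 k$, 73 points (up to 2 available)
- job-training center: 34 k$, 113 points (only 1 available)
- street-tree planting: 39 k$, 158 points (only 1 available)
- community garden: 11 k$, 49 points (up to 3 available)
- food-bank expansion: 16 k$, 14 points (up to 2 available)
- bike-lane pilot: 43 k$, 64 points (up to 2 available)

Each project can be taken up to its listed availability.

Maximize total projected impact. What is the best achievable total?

624

Density check — bridge inspection 14.60, solar retrofit 11.06, vaccination drive 6.00 are the best per k$.
Greedy by ratio would take solar retrofit + vaccination drive + 2×bridge inspection + 3×community garden: 82 k$ used, total 613.
Replace 3×community garden with street-tree planting: the trade gains 11 net, giving 624 at 88 k$.
Every other selection either busts 88 k$ or exceeds an availability limit or fails to beat 624.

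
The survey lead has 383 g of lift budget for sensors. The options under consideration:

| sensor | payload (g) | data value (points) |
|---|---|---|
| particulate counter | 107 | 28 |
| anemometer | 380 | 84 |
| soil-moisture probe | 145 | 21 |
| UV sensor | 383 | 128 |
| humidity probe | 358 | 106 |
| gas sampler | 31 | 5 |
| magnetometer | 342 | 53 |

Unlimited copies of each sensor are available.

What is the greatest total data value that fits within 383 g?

128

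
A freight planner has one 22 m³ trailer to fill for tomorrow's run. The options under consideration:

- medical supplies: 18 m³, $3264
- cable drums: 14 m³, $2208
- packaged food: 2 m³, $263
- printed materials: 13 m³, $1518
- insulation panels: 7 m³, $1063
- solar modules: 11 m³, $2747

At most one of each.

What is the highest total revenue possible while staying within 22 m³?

4073

Packaged food + insulation panels + solar modules uses 20 of the 22 m³ and totals 4073.
That's the maximum — no swap from here does better than 4073.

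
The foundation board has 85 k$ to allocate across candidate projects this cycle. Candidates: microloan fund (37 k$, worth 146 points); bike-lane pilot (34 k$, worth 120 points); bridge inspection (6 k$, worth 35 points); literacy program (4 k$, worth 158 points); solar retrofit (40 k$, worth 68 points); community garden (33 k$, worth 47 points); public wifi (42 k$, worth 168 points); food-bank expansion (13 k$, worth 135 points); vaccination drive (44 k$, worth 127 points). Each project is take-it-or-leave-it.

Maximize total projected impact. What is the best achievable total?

496

Density check — literacy program 39.50, food-bank expansion 10.38, bridge inspection 5.83, public wifi 4.00 are the best per k$.
Bridge inspection + literacy program + public wifi + food-bank expansion uses 65 of the 85 k$ and totals 496.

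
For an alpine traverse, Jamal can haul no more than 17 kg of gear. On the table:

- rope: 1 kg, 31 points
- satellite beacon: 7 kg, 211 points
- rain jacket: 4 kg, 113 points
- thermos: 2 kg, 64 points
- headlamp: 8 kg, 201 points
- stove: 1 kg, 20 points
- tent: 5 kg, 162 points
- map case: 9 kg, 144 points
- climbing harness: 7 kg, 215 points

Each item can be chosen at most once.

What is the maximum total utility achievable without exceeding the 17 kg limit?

521

Ranking by ratio (utility/kg): tent 32.40, thermos 32.00, rope 31.00, climbing harness 30.71.
Greedy by ratio would take rope + thermos + stove + tent + climbing harness: 16 kg used, total 492.
Dropping stove and tent frees 6 kg; slotting in satellite beacon (7 kg) lifts the total to 521 at 17 kg.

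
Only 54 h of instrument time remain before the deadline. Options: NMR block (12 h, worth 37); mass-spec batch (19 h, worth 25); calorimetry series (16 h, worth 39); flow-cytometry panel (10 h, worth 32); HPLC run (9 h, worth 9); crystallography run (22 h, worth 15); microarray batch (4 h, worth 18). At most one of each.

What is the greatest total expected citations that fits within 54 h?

Best packing: NMR block + calorimetry series + flow-cytometry panel + HPLC run + microarray batch — 51 h, 135 total.
No other feasible combination exceeds 135.

135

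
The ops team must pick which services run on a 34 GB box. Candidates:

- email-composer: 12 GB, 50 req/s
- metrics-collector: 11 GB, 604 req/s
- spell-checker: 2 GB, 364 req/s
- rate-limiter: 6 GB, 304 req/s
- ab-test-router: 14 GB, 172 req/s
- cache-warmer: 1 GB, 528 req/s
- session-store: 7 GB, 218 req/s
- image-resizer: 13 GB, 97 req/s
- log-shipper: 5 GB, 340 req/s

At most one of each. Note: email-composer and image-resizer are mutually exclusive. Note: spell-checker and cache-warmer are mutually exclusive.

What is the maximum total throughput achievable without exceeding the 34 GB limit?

Metrics-collector + rate-limiter + cache-warmer + session-store + log-shipper uses 30 of the 34 GB and totals 1994.

1994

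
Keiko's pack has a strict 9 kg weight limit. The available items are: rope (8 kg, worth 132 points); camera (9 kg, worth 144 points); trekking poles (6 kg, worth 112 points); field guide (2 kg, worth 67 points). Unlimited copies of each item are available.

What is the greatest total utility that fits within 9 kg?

4×field guide uses 8 of the 9 kg and totals 268.
Every other selection either busts 9 kg or fails to beat 268.

268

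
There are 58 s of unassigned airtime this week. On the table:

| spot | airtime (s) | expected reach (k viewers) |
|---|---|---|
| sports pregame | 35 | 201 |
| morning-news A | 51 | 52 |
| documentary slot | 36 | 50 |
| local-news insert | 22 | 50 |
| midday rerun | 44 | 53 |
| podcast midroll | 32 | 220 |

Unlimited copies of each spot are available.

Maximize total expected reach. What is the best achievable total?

270

Ranking by ratio (expected reach/s): podcast midroll 6.88, sports pregame 5.74, local-news insert 2.27, documentary slot 1.39.
Best packing: local-news insert + podcast midroll — 54 s, 270 total.
That's the maximum — no swap from here does better than 270.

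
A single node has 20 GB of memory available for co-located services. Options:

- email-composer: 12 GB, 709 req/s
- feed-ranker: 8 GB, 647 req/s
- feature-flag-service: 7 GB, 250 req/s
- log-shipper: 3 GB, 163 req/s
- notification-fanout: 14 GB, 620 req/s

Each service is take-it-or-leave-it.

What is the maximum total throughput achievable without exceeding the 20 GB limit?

1356

Email-composer + feed-ranker uses 20 of the 20 GB and totals 1356.
An exhaustive check of the 32 subsets confirms 1356.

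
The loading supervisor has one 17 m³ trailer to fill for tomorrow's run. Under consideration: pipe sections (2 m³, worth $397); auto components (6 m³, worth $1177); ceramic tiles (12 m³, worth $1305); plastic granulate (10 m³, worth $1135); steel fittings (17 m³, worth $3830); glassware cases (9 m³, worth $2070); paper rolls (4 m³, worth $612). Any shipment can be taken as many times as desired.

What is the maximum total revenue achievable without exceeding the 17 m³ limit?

3830

A density-first pass picks 4×pipe sections + glassware cases — 3658 at 17 m³.
Replace 4×pipe sections and glassware cases with steel fittings: the trade gains 172 net, giving 3830 at 17 m³.
No other feasible combination exceeds 3830.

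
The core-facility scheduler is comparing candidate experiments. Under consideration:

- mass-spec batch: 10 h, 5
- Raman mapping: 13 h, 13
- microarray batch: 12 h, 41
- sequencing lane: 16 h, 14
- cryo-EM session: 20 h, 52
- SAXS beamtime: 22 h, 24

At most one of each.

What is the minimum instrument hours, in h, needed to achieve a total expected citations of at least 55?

28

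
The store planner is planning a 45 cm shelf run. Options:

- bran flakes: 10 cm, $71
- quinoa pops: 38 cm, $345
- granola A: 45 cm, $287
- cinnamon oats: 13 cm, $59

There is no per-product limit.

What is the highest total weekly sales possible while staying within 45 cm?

345

Density check — quinoa pops 9.08, bran flakes 7.10, granola A 6.38 are the best per cm.
The ratio ordering already packs tightly: quinoa pops, 38 cm, 345.
The spare 7 cm is too small for any remaining product, and no exchange beats 345.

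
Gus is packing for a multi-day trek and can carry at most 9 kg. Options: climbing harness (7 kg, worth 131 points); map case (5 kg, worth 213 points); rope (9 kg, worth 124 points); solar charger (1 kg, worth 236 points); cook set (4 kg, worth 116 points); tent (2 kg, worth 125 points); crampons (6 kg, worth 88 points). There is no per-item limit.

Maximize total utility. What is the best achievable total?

2124

9×solar charger uses 9 of the 9 kg and totals 2124.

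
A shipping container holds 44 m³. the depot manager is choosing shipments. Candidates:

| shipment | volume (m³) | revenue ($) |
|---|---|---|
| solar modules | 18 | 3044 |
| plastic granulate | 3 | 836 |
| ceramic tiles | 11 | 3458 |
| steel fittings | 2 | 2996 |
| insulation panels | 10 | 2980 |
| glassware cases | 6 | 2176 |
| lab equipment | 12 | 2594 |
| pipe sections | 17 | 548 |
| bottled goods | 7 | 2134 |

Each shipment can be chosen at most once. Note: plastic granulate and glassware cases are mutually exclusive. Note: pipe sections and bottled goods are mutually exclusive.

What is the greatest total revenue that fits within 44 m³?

14204

Density check — steel fittings 1498.00, glassware cases 362.67, ceramic tiles 314.36, bottled goods 304.86 are the best per m³.
Best packing: ceramic tiles + steel fittings + insulation panels + glassware cases + lab equipment — 41 m³, 14204 total.
An exhaustive check of the 512 subsets confirms 14204.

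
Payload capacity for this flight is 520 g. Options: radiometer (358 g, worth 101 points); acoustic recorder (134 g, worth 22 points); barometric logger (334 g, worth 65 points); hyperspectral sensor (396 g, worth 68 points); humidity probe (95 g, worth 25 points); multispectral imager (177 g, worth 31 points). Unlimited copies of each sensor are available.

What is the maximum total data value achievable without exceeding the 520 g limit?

The ratio ordering already packs tightly: radiometer + humidity probe, 453 g, 126.

126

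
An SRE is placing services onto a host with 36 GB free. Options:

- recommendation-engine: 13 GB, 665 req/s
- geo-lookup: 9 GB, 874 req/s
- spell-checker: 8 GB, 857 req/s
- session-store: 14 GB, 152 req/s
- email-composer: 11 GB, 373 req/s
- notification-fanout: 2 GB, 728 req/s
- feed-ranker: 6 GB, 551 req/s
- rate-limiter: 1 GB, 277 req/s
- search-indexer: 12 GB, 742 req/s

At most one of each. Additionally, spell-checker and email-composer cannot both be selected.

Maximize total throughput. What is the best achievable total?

3478

By throughput per GB: notification-fanout 364.00, rate-limiter 277.00, spell-checker 107.12, geo-lookup 97.11 lead.
A density-first pass picks geo-lookup + spell-checker + notification-fanout + feed-ranker + rate-limiter — 3287 at 26 GB.
The 6 GB tied up in feed-ranker is better spent on search-indexer — total rises to 3478 (32 GB).
Next best is recommendation-engine + geo-lookup + spell-checker + notification-fanout + rate-limiter at 3401 (33 GB) — short by 77.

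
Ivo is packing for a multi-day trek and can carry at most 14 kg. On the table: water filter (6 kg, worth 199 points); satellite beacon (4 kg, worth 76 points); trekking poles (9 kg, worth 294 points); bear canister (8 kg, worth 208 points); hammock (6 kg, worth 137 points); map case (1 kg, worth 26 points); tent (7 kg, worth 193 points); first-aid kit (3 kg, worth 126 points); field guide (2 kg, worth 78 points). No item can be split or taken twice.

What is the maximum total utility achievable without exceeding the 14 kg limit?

498

Ranking by ratio (utility/kg): first-aid kit 42.00, field guide 39.00, water filter 33.17, trekking poles 32.67.
Taking the top-ratio items first gives water filter + map case + first-aid kit + field guide for 429 (12 kg).
Dropping water filter and map case frees 7 kg; slotting in trekking poles (9 kg) lifts the total to 498 at 14 kg.
Runner-up trekking poles + map case + first-aid kit tops out at 446.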